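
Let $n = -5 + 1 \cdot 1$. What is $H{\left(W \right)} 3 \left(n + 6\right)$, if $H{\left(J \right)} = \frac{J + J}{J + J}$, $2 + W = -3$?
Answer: $6$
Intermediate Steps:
$W = -5$ ($W = -2 - 3 = -5$)
$H{\left(J \right)} = 1$ ($H{\left(J \right)} = \frac{2 J}{2 J} = 2 J \frac{1}{2 J} = 1$)
$n = -4$ ($n = -5 + 1 = -4$)
$H{\left(W \right)} 3 \left(n + 6\right) = 1 \cdot 3 \left(-4 + 6\right) = 1 \cdot 3 \cdot 2 = 1 \cdot 6 = 6$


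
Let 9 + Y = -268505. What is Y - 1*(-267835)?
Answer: -679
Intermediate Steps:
Y = -268514 (Y = -9 - 268505 = -268514)
Y - 1*(-267835) = -268514 - 1*(-267835) = -268514 + 267835 = -679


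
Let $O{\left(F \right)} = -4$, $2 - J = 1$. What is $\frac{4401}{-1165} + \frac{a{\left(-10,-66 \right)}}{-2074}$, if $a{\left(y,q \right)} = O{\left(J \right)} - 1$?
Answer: $- \frac{9121849}{2416210} \approx -3.7753$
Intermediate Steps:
$J = 1$ ($J = 2 - 1 = 1$)
$a{\left(y,q \right)} = -5$ ($a{\left(y,q \right)} = -4 - 1 = -5$)
$\frac{4401}{-1165} + \frac{a{\left(-10,-66 \right)}}{-2074} = \frac{4401}{-1165} - \frac{5}{-2074} = 4401 \left(- \frac{1}{1165}\right) - - \frac{5}{2074} = - \frac{4401}{1165} + \frac{5}{2074} = - \frac{9121849}{2416210}$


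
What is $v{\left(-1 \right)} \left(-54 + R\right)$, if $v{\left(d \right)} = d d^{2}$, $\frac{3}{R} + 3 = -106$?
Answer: $\frac{5889}{109} \approx 54.028$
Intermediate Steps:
$R = - \frac{3}{109}$ ($R = \frac{3}{-3 - 106} = \frac{3}{-109} = 3 \left(- \frac{1}{109}\right) = - \frac{3}{109} \approx -0.027523$)
$v{\left(d \right)} = d^{3}$
$v{\left(-1 \right)} \left(-54 + R\right) = \left(-1\right)^{3} \left(-54 - \frac{3}{109}\right) = \left(-1\right) \left(- \frac{5889}{109}\right) = \frac{5889}{109}$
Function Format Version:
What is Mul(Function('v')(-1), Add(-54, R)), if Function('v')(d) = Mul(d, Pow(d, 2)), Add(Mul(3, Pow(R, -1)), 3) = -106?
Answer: Rational(5889, 109) ≈ 54.028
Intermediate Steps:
R = Rational(-3, 109) (R = Mul(3, Pow(Add(-3, -106), -1)) = Mul(3, Pow(-109, -1)) = Mul(3, Rational(-1, 109)) = Rational(-3, 109) ≈ -0.027523)
Function('v')(d) = Pow(d, 3)
Mul(Function('v')(-1), Add(-54, R)) = Mul(Pow(-1, 3), Add(-54, Rational(-3, 109))) = Mul(-1, Rational(-5889, 109)) = Rational(5889, 109)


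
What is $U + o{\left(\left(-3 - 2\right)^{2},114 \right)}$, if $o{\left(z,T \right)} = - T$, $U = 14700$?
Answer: $14586$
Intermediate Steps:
$U + o{\left(\left(-3 - 2\right)^{2},114 \right)} = 14700 - 114 = 14586$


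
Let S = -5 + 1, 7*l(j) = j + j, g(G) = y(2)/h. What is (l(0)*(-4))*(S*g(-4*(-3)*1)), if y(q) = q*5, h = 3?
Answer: 0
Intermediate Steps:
y(q) = 5*q
g(G) = 10/3 (g(G) = (5*2)/3 = 10*(1/3) = 10/3)
l(j) = 2*j/7 (l(j) = (j + j)/7 = (2*j)/7 = 2*j/7)
S = -4
(l(0)*(-4))*(S*g(-4*(-3)*1)) = (((2/7)*0)*(-4))*(-4*10/3) = (0*(-4))*(-40/3) = 0*(-40/3) = 0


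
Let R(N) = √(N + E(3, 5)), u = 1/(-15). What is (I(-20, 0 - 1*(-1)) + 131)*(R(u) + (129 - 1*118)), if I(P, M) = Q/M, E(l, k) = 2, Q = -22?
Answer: 1199 + 109*√435/15 ≈ 1350.6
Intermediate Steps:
u = -1/15 ≈ -0.066667
R(N) = √(2 + N) (R(N) = √(N + 2) = √(2 + N))
I(P, M) = -22/M
(I(-20, 0 - 1*(-1)) + 131)*(R(u) + (129 - 1*118)) = (-22/(0 - 1*(-1)) + 131)*(√(2 - 1/15) + (129 - 1*118)) = (-22/(0 + 1) + 131)*(√(29/15) + (129 - 118)) = (-22/1 + 131)*(√435/15 + 11) = (-22*1 + 131)*(11 + √435/15) = (-22 + 131)*(11 + √435/15) = 109*(11 + √435/15) = 1199 + 109*√435/15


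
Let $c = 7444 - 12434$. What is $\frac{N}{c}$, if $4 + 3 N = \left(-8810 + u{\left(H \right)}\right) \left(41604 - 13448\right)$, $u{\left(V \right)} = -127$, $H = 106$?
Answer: $\frac{125815088}{7485} \approx 16809.0$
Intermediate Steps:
$c = -4990$
$N = - \frac{251630176}{3}$ ($N = - \frac{4}{3} + \frac{\left(-8810 - 127\right) \left(41604 - 13448\right)}{3} = - \frac{4}{3} + \frac{\left(-8937\right) 28156}{3} = - \frac{4}{3} + \frac{1}{3} \left(-251630172\right) = - \frac{4}{3} - 83876724 = - \frac{251630176}{3} \approx -8.3877 \cdot 10^{7}$)
$\frac{N}{c} = - \frac{251630176}{3 \left(-4990\right)} = \left(- \frac{251630176}{3}\right) \left(- \frac{1}{4990}\right) = \frac{125815088}{7485}$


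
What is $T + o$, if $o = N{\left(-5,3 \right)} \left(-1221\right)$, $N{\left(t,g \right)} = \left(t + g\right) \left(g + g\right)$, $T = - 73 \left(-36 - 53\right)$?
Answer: $21149$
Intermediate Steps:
$T = 6497$ ($T = \left(-73\right) \left(-89\right) = 6497$)
$N{\left(t,g \right)} = 2 g \left(g + t\right)$ ($N{\left(t,g \right)} = \left(g + t\right) 2 g = 2 g \left(g + t\right)$)
$o = 14652$ ($o = 2 \cdot 3 \left(3 - 5\right) \left(-1221\right) = 2 \cdot 3 \left(-2\right) \left(-1221\right) = \left(-12\right) \left(-1221\right) = 14652$)
$T + o = 6497 + 14652 = 21149$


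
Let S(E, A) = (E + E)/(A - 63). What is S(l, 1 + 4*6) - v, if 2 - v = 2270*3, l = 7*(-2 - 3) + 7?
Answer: 129380/19 ≈ 6809.5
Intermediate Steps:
l = -28 (l = 7*(-5) + 7 = -35 + 7 = -28)
v = -6808 (v = 2 - 2270*3 = 2 - 1*6810 = 2 - 6810 = -6808)
S(E, A) = 2*E/(-63 + A) (S(E, A) = (2*E)/(-63 + A) = 2*E/(-63 + A))
S(l, 1 + 4*6) - v = 2*(-28)/(-63 + (1 + 4*6)) - 1*(-6808) = 2*(-28)/(-63 + (1 + 24)) + 6808 = 2*(-28)/(-63 + 25) + 6808 = 2*(-28)/(-38) + 6808 = 2*(-28)*(-1/38) + 6808 = 28/19 + 6808 = 129380/19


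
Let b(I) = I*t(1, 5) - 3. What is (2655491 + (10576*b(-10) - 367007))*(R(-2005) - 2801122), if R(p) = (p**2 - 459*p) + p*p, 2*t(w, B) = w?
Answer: 13574163748348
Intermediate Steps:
t(w, B) = w/2
b(I) = -3 + I/2 (b(I) = I*((1/2)*1) - 3 = I*(1/2) - 3 = I/2 - 3 = -3 + I/2)
R(p) = -459*p + 2*p**2 (R(p) = (p**2 - 459*p) + p**2 = -459*p + 2*p**2)
(2655491 + (10576*b(-10) - 367007))*(R(-2005) - 2801122) = (2655491 + (10576*(-3 + (1/2)*(-10)) - 367007))*(-2005*(-459 + 2*(-2005)) - 2801122) = (2655491 + (10576*(-3 - 5) - 367007))*(-2005*(-459 - 4010) - 2801122) = (2655491 + (10576*(-8) - 367007))*(-2005*(-4469) - 2801122) = (2655491 + (-84608 - 367007))*(8960345 - 2801122) = (2655491 - 451615)*6159223 = 2203876*6159223 = 13574163748348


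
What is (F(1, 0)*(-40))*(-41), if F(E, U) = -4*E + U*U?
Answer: -6560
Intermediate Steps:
F(E, U) = U**2 - 4*E (F(E, U) = -4*E + U**2 = U**2 - 4*E)
(F(1, 0)*(-40))*(-41) = ((0**2 - 4*1)*(-40))*(-41) = ((0 - 4)*(-40))*(-41) = -4*(-40)*(-41) = 160*(-41) = -6560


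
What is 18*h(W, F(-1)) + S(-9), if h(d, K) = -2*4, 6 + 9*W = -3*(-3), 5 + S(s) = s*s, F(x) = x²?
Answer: -68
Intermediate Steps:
S(s) = -5 + s² (S(s) = -5 + s*s = -5 + s²)
W = ⅓ (W = -⅔ + (-3*(-3))/9 = -⅔ + (⅑)*9 = -⅔ + 1 = ⅓ ≈ 0.33333)
h(d, K) = -8
18*h(W, F(-1)) + S(-9) = 18*(-8) + (-5 + (-9)²) = -144 + (-5 + 81) = -144 + 76 = -68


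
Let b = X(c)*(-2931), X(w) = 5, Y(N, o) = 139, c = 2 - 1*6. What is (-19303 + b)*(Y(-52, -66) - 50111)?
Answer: 1696949176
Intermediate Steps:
c = -4 (c = 2 - 6 = -4)
b = -14655 (b = 5*(-2931) = -14655)
(-19303 + b)*(Y(-52, -66) - 50111) = (-19303 - 14655)*(139 - 50111) = -33958*(-49972) = 1696949176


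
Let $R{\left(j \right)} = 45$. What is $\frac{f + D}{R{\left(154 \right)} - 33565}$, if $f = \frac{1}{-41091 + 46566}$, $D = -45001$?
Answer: $\frac{123190237}{91761000} \approx 1.3425$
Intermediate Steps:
$f = \frac{1}{5475} \approx 0.00018265$
$\frac{f + D}{R{\left(154 \right)} - 33565} = \frac{\frac{1}{5475} - 45001}{45 - 33565} = - \frac{246380474}{5475 \left(-33520\right)} = \left(- \frac{246380474}{5475}\right) \left(- \frac{1}{33520}\right) = \frac{123190237}{91761000}$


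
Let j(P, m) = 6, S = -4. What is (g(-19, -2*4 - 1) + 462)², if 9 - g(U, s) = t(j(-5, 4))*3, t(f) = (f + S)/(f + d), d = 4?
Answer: 5531904/25 ≈ 2.2128e+5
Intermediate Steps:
t(f) = (-4 + f)/(4 + f) (t(f) = (f - 4)/(f + 4) = (-4 + f)/(4 + f))
g(U, s) = 42/5 (g(U, s) = 9 - (-4 + 6)/(4 + 6)*3 = 9 - 2/10*3 = 9 - (⅒)*2*3 = 9 - 3/5 = 9 - 1*⅗ = 9 - ⅗ = 42/5)
(g(-19, -2*4 - 1) + 462)² = (42/5 + 462)² = (2352/5)² = 5531904/25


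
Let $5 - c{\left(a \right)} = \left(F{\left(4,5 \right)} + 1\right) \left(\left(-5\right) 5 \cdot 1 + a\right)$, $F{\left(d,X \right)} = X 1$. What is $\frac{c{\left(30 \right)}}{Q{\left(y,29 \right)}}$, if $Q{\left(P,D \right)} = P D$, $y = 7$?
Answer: $- \frac{25}{203} \approx -0.12315$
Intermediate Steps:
$Q{\left(P,D \right)} = D P$
$F{\left(d,X \right)} = X$
$c{\left(a \right)} = 155 - 6 a$ ($c{\left(a \right)} = 5 - \left(5 + 1\right) \left(\left(-5\right) 5 \cdot 1 + a\right) = 5 - 6 \left(\left(-25\right) 1 + a\right) = 5 - 6 \left(-25 + a\right) = 5 - \left(-150 + 6 a\right) = 155 - 6 a$)
$\frac{c{\left(30 \right)}}{Q{\left(y,29 \right)}} = \frac{155 - 180}{29 \cdot 7} = \frac{155 - 180}{203} = \left(-25\right) \frac{1}{203} = - \frac{25}{203}$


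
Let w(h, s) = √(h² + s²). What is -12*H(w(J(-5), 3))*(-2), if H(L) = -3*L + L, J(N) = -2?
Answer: -48*√13 ≈ -173.07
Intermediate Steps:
H(L) = -2*L
-12*H(w(J(-5), 3))*(-2) = -(-24)*√((-2)² + 3²)*(-2) = -(-24)*√(4 + 9)*(-2) = -(-24)*√13*(-2) = (24*√13)*(-2) = -48*√13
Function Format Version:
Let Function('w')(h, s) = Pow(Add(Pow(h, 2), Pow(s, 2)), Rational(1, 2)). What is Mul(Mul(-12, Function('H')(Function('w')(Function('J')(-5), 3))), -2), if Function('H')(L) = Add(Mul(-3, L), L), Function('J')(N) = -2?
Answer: Mul(-48, Pow(13, Rational(1, 2))) ≈ -173.07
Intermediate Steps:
Function('H')(L) = Mul(-2, L)
Mul(Mul(-12, Function('H')(Function('w')(Function('J')(-5), 3))), -2) = Mul(Mul(-12, Mul(-2, Pow(Add(Pow(-2, 2), Pow(3, 2)), Rational(1, 2)))), -2) = Mul(Mul(-12, Mul(-2, Pow(Add(4, 9), Rational(1, 2)))), -2) = Mul(Mul(-12, Mul(-2, Pow(13, Rational(1, 2)))), -2) = Mul(Mul(24, Pow(13, Rational(1, 2))), -2) = Mul(-48, Pow(13, Rational(1, 2)))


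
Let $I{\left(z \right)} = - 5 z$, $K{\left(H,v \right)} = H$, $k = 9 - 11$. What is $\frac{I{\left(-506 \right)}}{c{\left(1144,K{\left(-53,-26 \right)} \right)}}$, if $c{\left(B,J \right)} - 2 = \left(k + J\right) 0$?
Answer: $1265$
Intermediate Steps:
$k = -2$ ($k = 9 - 11 = -2$)
$c{\left(B,J \right)} = 2$ ($c{\left(B,J \right)} = 2 + \left(-2 + J\right) 0 = 2 + 0 = 2$)
$\frac{I{\left(-506 \right)}}{c{\left(1144,K{\left(-53,-26 \right)} \right)}} = \frac{\left(-5\right) \left(-506\right)}{2} = 2530 \cdot \frac{1}{2} = 1265$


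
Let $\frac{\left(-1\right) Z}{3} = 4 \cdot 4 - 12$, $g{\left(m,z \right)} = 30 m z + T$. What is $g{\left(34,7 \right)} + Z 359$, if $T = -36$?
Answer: $2796$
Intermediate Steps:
$g{\left(m,z \right)} = -36 + 30 m z$ ($g{\left(m,z \right)} = 30 m z - 36 = -36 + 30 m z$)
$Z = -12$ ($Z = - 3 \left(4 \cdot 4 - 12\right) = - 3 \left(16 - 12\right) = \left(-3\right) 4 = -12$)
$g{\left(34,7 \right)} + Z 359 = \left(-36 + 30 \cdot 34 \cdot 7\right) - 4308 = \left(-36 + 7140\right) - 4308 = 7104 - 4308 = 2796$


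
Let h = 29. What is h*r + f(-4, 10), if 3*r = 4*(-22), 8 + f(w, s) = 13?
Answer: -2537/3 ≈ -845.67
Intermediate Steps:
f(w, s) = 5 (f(w, s) = -8 + 13 = 5)
r = -88/3 (r = (4*(-22))/3 = (1/3)*(-88) = -88/3 ≈ -29.333)
h*r + f(-4, 10) = 29*(-88/3) + 5 = -2552/3 + 5 = -2537/3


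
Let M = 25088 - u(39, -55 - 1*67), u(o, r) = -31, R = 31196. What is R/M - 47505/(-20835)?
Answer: 40961039/11630097 ≈ 3.5220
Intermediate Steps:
M = 25119 (M = 25088 - 1*(-31) = 25088 + 31 = 25119)
R/M - 47505/(-20835) = 31196/25119 - 47505/(-20835) = 31196*(1/25119) - 47505*(-1/20835) = 31196/25119 + 3167/1389 = 40961039/11630097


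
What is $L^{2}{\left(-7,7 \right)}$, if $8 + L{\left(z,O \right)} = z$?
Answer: $225$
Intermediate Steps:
$L{\left(z,O \right)} = -8 + z$
$L^{2}{\left(-7,7 \right)} = \left(-8 - 7\right)^{2} = \left(-15\right)^{2} = 225$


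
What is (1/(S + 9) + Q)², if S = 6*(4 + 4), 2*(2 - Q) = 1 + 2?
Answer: 3481/12996 ≈ 0.26785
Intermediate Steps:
Q = ½ (Q = 2 - (1 + 2)/2 = 2 - ½*3 = 2 - 3/2 = ½ ≈ 0.50000)
S = 48 (S = 6*8 = 48)
(1/(S + 9) + Q)² = (1/(48 + 9) + ½)² = (1/57 + ½)² = (59/114)² = 3481/12996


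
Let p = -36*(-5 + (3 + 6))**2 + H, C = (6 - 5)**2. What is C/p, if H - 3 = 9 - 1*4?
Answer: -1/568 ≈ -0.0017606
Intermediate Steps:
C = 1 (C = 1**2 = 1)
H = 8 (H = 3 + (9 - 1*4) = 3 + (9 - 4) = 3 + 5 = 8)
p = -568 (p = -36*(-5 + (3 + 6))**2 + 8 = -36*(-5 + 9)**2 + 8 = -36*4**2 + 8 = -36*16 + 8 = -576 + 8 = -568)
C/p = 1/(-568) = 1*(-1/568) = -1/568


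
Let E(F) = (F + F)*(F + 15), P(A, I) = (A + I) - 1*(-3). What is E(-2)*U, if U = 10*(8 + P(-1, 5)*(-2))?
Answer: 3120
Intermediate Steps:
P(A, I) = 3 + A + I (P(A, I) = (A + I) + 3 = 3 + A + I)
U = -60 (U = 10*(8 + (3 - 1 + 5)*(-2)) = 10*(8 + 7*(-2)) = 10*(8 - 14) = 10*(-6) = -60)
E(F) = 2*F*(15 + F) (E(F) = (2*F)*(15 + F) = 2*F*(15 + F))
E(-2)*U = (2*(-2)*(15 - 2))*(-60) = (2*(-2)*13)*(-60) = -52*(-60) = 3120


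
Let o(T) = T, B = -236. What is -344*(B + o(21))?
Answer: 73960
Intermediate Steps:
-344*(B + o(21)) = -344*(-236 + 21) = -344*(-215) = 73960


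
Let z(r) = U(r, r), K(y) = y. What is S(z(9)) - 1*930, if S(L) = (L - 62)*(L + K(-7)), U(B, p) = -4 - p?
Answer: 570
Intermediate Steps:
z(r) = -4 - r
S(L) = (-62 + L)*(-7 + L) (S(L) = (L - 62)*(L - 7) = (-62 + L)*(-7 + L))
S(z(9)) - 1*930 = (434 + (-4 - 1*9)² - 69*(-4 - 1*9)) - 1*930 = (434 + (-4 - 9)² - 69*(-4 - 9)) - 930 = (434 + (-13)² - 69*(-13)) - 930 = (434 + 169 + 897) - 930 = 1500 - 930 = 570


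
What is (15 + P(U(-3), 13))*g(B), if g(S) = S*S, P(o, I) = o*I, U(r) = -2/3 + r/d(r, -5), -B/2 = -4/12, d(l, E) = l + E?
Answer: 269/54 ≈ 4.9815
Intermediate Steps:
d(l, E) = E + l
B = 2/3 (B = -(-8)/12 = -2*(-1/3) = 2/3 ≈ 0.66667)
U(r) = -2/3 + r/(-5 + r)
P(o, I) = I*o
g(S) = S**2
(15 + P(U(-3), 13))*g(B) = (15 + 13*((10 - 3)/(3*(-5 - 3))))*(2/3)**2 = (15 + 13*((1/3)*7/(-8)))*(4/9) = (15 + 13*((1/3)*(-1/8)*7))*(4/9) = (15 + 13*(-7/24))*(4/9) = (15 - 91/24)*(4/9) = (269/24)*(4/9) = 269/54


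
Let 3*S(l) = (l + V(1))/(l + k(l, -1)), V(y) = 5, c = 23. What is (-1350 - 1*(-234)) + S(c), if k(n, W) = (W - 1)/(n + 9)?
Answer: -1228268/1101 ≈ -1115.6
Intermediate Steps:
k(n, W) = (-1 + W)/(9 + n)
S(l) = (5 + l)/(3*(l - 2/(9 + l))) (S(l) = ((l + 5)/(l + (-1 - 1)/(9 + l)))/3 = ((5 + l)/(l - 2/(9 + l)))/3 = (5 + l)/(3*(l - 2/(9 + l))))
(-1350 - 1*(-234)) + S(c) = (-1350 - 1*(-234)) + (5 + 23)*(9 + 23)/(3*(-2 + 23*(9 + 23))) = (-1350 + 234) + (⅓)*28*32/(-2 + 23*32) = -1116 + (⅓)*28*32/(-2 + 736) = -1116 + (⅓)*28*32/734 = -1116 + (⅓)*(1/734)*28*32 = -1116 + 448/1101 = -1228268/1101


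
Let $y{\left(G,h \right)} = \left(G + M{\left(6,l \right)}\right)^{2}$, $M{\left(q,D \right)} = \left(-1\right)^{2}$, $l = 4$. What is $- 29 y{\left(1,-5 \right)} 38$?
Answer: $-4408$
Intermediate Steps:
$M{\left(q,D \right)} = 1$
$y{\left(G,h \right)} = \left(1 + G\right)^{2}$ ($y{\left(G,h \right)} = \left(G + 1\right)^{2} = \left(1 + G\right)^{2}$)
$- 29 y{\left(1,-5 \right)} 38 = - 29 \left(1 + 1\right)^{2} \cdot 38 = - 29 \cdot 2^{2} \cdot 38 = \left(-29\right) 4 \cdot 38 = \left(-116\right) 38 = -4408$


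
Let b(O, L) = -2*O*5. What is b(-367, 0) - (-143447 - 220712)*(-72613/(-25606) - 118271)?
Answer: -1102809776721447/25606 ≈ -4.3068e+10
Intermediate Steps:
b(O, L) = -10*O
b(-367, 0) - (-143447 - 220712)*(-72613/(-25606) - 118271) = -10*(-367) - (-143447 - 220712)*(-72613/(-25606) - 118271) = 3670 - (-364159)*(-72613*(-1/25606) - 118271) = 3670 - (-364159)*(72613/25606 - 118271) = 3670 - (-364159)*(-3028374613)/25606 = 3670 - 1*1102809870695467/25606 = 3670 - 1102809870695467/25606 = -1102809776721447/25606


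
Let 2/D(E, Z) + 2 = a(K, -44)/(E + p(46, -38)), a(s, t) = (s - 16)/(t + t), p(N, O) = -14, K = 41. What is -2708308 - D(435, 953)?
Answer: -200742423172/74121 ≈ -2.7083e+6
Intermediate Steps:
a(s, t) = (-16 + s)/(2*t) (a(s, t) = (-16 + s)/((2*t)) = (-16 + s)*(1/(2*t)) = (-16 + s)/(2*t))
D(E, Z) = 2/(-2 - 25/(88*(-14 + E))) (D(E, Z) = 2/(-2 + ((½)*(-16 + 41)/(-44))/(E - 14)) = 2/(-2 + ((½)*(-1/44)*25)/(-14 + E)) = 2/(-2 - 25/(88*(-14 + E))))
-2708308 - D(435, 953) = -2708308 - 176*(-14 + 435)/(2439 - 176*435) = -2708308 - 176*421/(2439 - 76560) = -2708308 - 176*421/(-74121) = -2708308 - 176*(-1)*421/74121 = -2708308 - 1*(-74096/74121) = -2708308 + 74096/74121 = -200742423172/74121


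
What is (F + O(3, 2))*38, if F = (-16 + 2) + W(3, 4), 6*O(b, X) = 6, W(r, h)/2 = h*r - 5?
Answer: 38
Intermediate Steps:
W(r, h) = -10 + 2*h*r (W(r, h) = 2*(h*r - 5) = 2*(-5 + h*r) = -10 + 2*h*r)
O(b, X) = 1 (O(b, X) = (⅙)*6 = 1)
F = 0 (F = (-16 + 2) + (-10 + 2*4*3) = -14 + (-10 + 24) = -14 + 14 = 0)
(F + O(3, 2))*38 = (0 + 1)*38 = 1*38 = 38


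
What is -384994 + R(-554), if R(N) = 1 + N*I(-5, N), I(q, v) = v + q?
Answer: -75307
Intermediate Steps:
I(q, v) = q + v
R(N) = 1 + N*(-5 + N)
-384994 + R(-554) = -384994 + (1 - 554*(-5 - 554)) = -384994 + (1 - 554*(-559)) = -384994 + (1 + 309686) = -384994 + 309687 = -75307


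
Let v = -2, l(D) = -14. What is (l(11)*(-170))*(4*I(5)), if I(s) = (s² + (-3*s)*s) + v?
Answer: -495040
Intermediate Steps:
I(s) = -2 - 2*s² (I(s) = (s² + (-3*s)*s) - 2 = (s² - 3*s²) - 2 = -2*s² - 2 = -2 - 2*s²)
(l(11)*(-170))*(4*I(5)) = (-14*(-170))*(4*(-2 - 2*5²)) = 2380*(4*(-2 - 2*25)) = 2380*(4*(-2 - 50)) = 2380*(4*(-52)) = 2380*(-208) = -495040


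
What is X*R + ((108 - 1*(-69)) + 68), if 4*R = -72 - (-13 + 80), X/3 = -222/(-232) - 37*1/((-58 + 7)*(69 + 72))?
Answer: 160944433/1112208 ≈ 144.71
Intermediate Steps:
X = 802493/278052 (X = 3*(-222/(-232) - 37*1/((-58 + 7)*(69 + 72))) = 3*(-222*(-1/232) - 37/((-51*141))) = 3*(111/116 - 37/(-7191)) = 3*(111/116 - 37*(-1/7191)) = 3*(111/116 + 37/7191) = 3*(802493/834156) = 802493/278052 ≈ 2.8861)
R = -139/4 (R = (-72 - (-13 + 80))/4 = (-72 - 1*67)/4 = (-72 - 67)/4 = (¼)*(-139) = -139/4 ≈ -34.750)
X*R + ((108 - 1*(-69)) + 68) = (802493/278052)*(-139/4) + ((108 - 1*(-69)) + 68) = -111546527/1112208 + ((108 + 69) + 68) = -111546527/1112208 + (177 + 68) = -111546527/1112208 + 245 = 160944433/1112208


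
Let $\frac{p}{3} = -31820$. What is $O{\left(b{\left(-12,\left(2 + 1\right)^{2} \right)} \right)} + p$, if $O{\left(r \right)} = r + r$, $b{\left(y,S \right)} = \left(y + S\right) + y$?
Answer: $-95490$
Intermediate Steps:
$b{\left(y,S \right)} = S + 2 y$ ($b{\left(y,S \right)} = \left(S + y\right) + y = S + 2 y$)
$p = -95460$ ($p = 3 \left(-31820\right) = -95460$)
$O{\left(r \right)} = 2 r$
$O{\left(b{\left(-12,\left(2 + 1\right)^{2} \right)} \right)} + p = 2 \left(\left(2 + 1\right)^{2} + 2 \left(-12\right)\right) - 95460 = 2 \left(3^{2} - 24\right) - 95460 = 2 \left(9 - 24\right) - 95460 = 2 \left(-15\right) - 95460 = -30 - 95460 = -95490$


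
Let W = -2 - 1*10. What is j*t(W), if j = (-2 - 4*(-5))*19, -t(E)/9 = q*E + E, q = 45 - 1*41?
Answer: 184680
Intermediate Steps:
q = 4 (q = 45 - 41 = 4)
W = -12 (W = -2 - 10 = -12)
t(E) = -45*E (t(E) = -9*(4*E + E) = -45*E)
j = 342 (j = (-2 + 20)*19 = 18*19 = 342)
j*t(W) = 342*(-45*(-12)) = 342*540 = 184680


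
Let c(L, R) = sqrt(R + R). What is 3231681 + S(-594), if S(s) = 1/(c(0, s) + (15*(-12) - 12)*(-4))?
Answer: 159163520995/49251 - I*sqrt(33)/98502 ≈ 3.2317e+6 - 5.8319e-5*I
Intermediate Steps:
c(L, R) = sqrt(2)*sqrt(R) (c(L, R) = sqrt(2*R) = sqrt(2)*sqrt(R))
S(s) = 1/(768 + sqrt(2)*sqrt(s)) (S(s) = 1/(sqrt(2)*sqrt(s) + (15*(-12) - 12)*(-4)) = 1/(sqrt(2)*sqrt(s) + (-180 - 12)*(-4)) = 1/(sqrt(2)*sqrt(s) - 192*(-4)) = 1/(sqrt(2)*sqrt(s) + 768) = 1/(768 + sqrt(2)*sqrt(s)))
3231681 + S(-594) = 3231681 + 1/(768 + sqrt(2)*sqrt(-594)) = 3231681 + 1/(768 + sqrt(2)*(3*I*sqrt(66))) = 3231681 + 1/(768 + 6*I*sqrt(33))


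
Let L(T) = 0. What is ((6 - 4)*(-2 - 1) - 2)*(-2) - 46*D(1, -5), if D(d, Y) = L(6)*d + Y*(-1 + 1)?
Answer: 16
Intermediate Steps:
D(d, Y) = 0 (D(d, Y) = 0*d + Y*(-1 + 1) = 0 + Y*0 = 0 + 0 = 0)
((6 - 4)*(-2 - 1) - 2)*(-2) - 46*D(1, -5) = ((6 - 4)*(-2 - 1) - 2)*(-2) - 46*0 = (2*(-3) - 2)*(-2) + 0 = (-6 - 2)*(-2) + 0 = -8*(-2) + 0 = 16 + 0 = 16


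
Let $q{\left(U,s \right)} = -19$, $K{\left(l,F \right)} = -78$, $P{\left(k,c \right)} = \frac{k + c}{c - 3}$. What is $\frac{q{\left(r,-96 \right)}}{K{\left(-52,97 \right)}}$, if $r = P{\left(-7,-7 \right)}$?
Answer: $\frac{19}{78} \approx 0.24359$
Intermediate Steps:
$P{\left(k,c \right)} = \frac{c + k}{-3 + c}$
$r = \frac{7}{5}$ ($r = \frac{-7 - 7}{-3 - 7} = \frac{1}{-10} \left(-14\right) = \left(- \frac{1}{10}\right) \left(-14\right) = \frac{7}{5} \approx 1.4$)
$\frac{q{\left(r,-96 \right)}}{K{\left(-52,97 \right)}} = - \frac{19}{-78} = \left(-19\right) \left(- \frac{1}{78}\right) = \frac{19}{78}$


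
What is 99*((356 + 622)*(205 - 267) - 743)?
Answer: -6076521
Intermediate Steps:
99*((356 + 622)*(205 - 267) - 743) = 99*(978*(-62) - 743) = 99*(-60636 - 743) = 99*(-61379) = -6076521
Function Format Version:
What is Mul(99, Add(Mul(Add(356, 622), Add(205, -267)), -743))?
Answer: -6076521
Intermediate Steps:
Mul(99, Add(Mul(Add(356, 622), Add(205, -267)), -743)) = Mul(99, Add(Mul(978, -62), -743)) = Mul(99, Add(-60636, -743)) = Mul(99, -61379) = -6076521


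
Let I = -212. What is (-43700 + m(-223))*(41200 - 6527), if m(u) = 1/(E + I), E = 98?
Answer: -172733986073/114 ≈ -1.5152e+9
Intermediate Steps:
m(u) = -1/114 (m(u) = 1/(98 - 212) = 1/(-114) = -1/114)
(-43700 + m(-223))*(41200 - 6527) = (-43700 - 1/114)*(41200 - 6527) = -4981801/114*34673 = -172733986073/114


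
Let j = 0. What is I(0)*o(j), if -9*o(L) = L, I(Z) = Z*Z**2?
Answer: 0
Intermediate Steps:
I(Z) = Z**3
o(L) = -L/9
I(0)*o(j) = 0**3*(-1/9*0) = 0*0 = 0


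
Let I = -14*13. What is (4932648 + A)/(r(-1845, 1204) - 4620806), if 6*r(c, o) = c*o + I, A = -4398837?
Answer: -1601433/14973199 ≈ -0.10695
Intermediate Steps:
I = -182
r(c, o) = -91/3 + c*o/6 (r(c, o) = (c*o - 182)/6 = (-182 + c*o)/6 = -91/3 + c*o/6)
(4932648 + A)/(r(-1845, 1204) - 4620806) = (4932648 - 4398837)/((-91/3 + (⅙)*(-1845)*1204) - 4620806) = 533811/((-91/3 - 370230) - 4620806) = 533811/(-1110781/3 - 4620806) = 533811/(-14973199/3) = 533811*(-3/14973199) = -1601433/14973199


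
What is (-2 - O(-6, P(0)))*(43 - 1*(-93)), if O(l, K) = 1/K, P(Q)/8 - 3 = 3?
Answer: -1649/6 ≈ -274.83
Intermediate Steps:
P(Q) = 48 (P(Q) = 24 + 8*3 = 24 + 24 = 48)
(-2 - O(-6, P(0)))*(43 - 1*(-93)) = (-2 - 1/48)*(43 - 1*(-93)) = (-2 - 1*1/48)*(43 + 93) = (-2 - 1/48)*136 = -97/48*136 = -1649/6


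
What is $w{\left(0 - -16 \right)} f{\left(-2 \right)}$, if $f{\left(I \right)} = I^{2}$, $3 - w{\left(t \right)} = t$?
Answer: $-52$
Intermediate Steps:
$w{\left(t \right)} = 3 - t$
$w{\left(0 - -16 \right)} f{\left(-2 \right)} = \left(3 - \left(0 - -16\right)\right) \left(-2\right)^{2} = \left(3 - \left(0 + 16\right)\right) 4 = \left(3 - 16\right) 4 = \left(-13\right) 4 = -52$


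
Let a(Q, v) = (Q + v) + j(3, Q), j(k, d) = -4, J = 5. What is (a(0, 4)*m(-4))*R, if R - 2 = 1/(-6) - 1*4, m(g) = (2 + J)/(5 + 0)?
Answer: 0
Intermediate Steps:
m(g) = 7/5 (m(g) = (2 + 5)/(5 + 0) = 7/5)
R = -13/6 (R = 2 + (1/(-6) - 1*4) = 2 + (-⅙ - 4) = 2 - 25/6 = -13/6 ≈ -2.1667)
a(Q, v) = -4 + Q + v (a(Q, v) = (Q + v) - 4 = -4 + Q + v)
(a(0, 4)*m(-4))*R = ((-4 + 0 + 4)*(7/5))*(-13/6) = (0*(7/5))*(-13/6) = 0*(-13/6) = 0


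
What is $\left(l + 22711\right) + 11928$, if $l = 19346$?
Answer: $53985$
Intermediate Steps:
$\left(l + 22711\right) + 11928 = \left(19346 + 22711\right) + 11928 = 42057 + 11928 = 53985$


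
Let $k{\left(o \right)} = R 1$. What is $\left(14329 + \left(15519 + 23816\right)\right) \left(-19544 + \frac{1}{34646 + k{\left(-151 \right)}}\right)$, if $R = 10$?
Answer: $- \frac{378620126417}{361} \approx -1.0488 \cdot 10^{9}$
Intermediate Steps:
$k{\left(o \right)} = 10$ ($k{\left(o \right)} = 10 \cdot 1 = 10$)
$\left(14329 + \left(15519 + 23816\right)\right) \left(-19544 + \frac{1}{34646 + k{\left(-151 \right)}}\right) = \left(14329 + \left(15519 + 23816\right)\right) \left(-19544 + \frac{1}{34646 + 10}\right) = \left(14329 + 39335\right) \left(-19544 + \frac{1}{34656}\right) = 53664 \left(-19544 + \frac{1}{34656}\right) = 53664 \left(- \frac{677316863}{34656}\right) = - \frac{378620126417}{361}$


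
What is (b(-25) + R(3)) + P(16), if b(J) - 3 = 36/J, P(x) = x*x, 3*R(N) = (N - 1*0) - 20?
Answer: 18892/75 ≈ 251.89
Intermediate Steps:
R(N) = -20/3 + N/3 (R(N) = ((N - 1*0) - 20)/3 = ((N + 0) - 20)/3 = (N - 20)/3 = (-20 + N)/3 = -20/3 + N/3)
P(x) = x²
b(J) = 3 + 36/J
(b(-25) + R(3)) + P(16) = ((3 + 36/(-25)) + (-20/3 + (⅓)*3)) + 16² = ((3 + 36*(-1/25)) + (-20/3 + 1)) + 256 = ((3 - 36/25) - 17/3) + 256 = (39/25 - 17/3) + 256 = -308/75 + 256 = 18892/75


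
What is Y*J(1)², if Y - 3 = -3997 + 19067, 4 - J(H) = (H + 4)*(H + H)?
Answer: 542628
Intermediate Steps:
J(H) = 4 - 2*H*(4 + H) (J(H) = 4 - (H + 4)*(H + H) = 4 - (4 + H)*2*H = 4 - 2*H*(4 + H))
Y = 15073 (Y = 3 + (-3997 + 19067) = 3 + 15070 = 15073)
Y*J(1)² = 15073*(4 - 8*1 - 2*1²)² = 15073*(4 - 8 - 2*1)² = 15073*(4 - 8 - 2)² = 15073*(-6)² = 15073*36 = 542628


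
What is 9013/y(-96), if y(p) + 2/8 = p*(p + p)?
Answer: 36052/73727 ≈ 0.48899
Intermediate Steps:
y(p) = -¼ + 2*p² (y(p) = -¼ + p*(p + p) = -¼ + p*(2*p) = -¼ + 2*p²)
9013/y(-96) = 9013/(-¼ + 2*(-96)²) = 9013/(-¼ + 2*9216) = 9013/(-¼ + 18432) = 9013/(73727/4) = 9013*(4/73727) = 36052/73727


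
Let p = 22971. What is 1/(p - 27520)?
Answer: -1/4549 ≈ -0.00021983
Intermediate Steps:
1/(p - 27520) = 1/(22971 - 27520) = 1/(-4549) = -1/4549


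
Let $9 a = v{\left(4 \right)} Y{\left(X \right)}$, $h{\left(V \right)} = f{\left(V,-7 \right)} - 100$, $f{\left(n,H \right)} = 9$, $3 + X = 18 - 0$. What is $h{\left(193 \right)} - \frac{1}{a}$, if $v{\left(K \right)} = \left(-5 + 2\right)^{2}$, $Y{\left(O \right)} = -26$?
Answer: $- \frac{2365}{26} \approx -90.962$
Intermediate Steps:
$X = 15$ ($X = -3 + \left(18 - 0\right) = -3 + \left(18 + 0\right) = -3 + 18 = 15$)
$v{\left(K \right)} = 9$ ($v{\left(K \right)} = \left(-3\right)^{2} = 9$)
$h{\left(V \right)} = -91$ ($h{\left(V \right)} = 9 - 100 = -91$)
$a = -26$ ($a = \frac{9 \left(-26\right)}{9} = \frac{1}{9} \left(-234\right) = -26$)
$h{\left(193 \right)} - \frac{1}{a} = -91 - \frac{1}{-26} = -91 - - \frac{1}{26} = -91 + \frac{1}{26} = - \frac{2365}{26}$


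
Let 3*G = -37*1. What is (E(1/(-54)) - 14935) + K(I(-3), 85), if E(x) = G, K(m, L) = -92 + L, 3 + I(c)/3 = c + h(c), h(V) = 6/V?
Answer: -44863/3 ≈ -14954.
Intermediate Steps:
I(c) = -9 + 3*c + 18/c (I(c) = -9 + 3*(c + 6/c) = -9 + (3*c + 18/c) = -9 + 3*c + 18/c)
G = -37/3 (G = (-37*1)/3 = (⅓)*(-37) = -37/3 ≈ -12.333)
E(x) = -37/3
(E(1/(-54)) - 14935) + K(I(-3), 85) = (-37/3 - 14935) + (-92 + 85) = -44842/3 - 7 = -44863/3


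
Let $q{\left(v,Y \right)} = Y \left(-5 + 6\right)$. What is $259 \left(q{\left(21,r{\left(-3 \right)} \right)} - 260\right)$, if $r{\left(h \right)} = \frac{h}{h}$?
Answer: $-67081$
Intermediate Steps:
$r{\left(h \right)} = 1$
$q{\left(v,Y \right)} = Y$ ($q{\left(v,Y \right)} = Y 1 = Y$)
$259 \left(q{\left(21,r{\left(-3 \right)} \right)} - 260\right) = 259 \left(1 - 260\right) = 259 \left(-259\right) = -67081$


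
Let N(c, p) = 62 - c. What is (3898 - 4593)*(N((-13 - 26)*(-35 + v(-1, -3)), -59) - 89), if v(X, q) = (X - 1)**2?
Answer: 859020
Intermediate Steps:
v(X, q) = (-1 + X)**2
(3898 - 4593)*(N((-13 - 26)*(-35 + v(-1, -3)), -59) - 89) = (3898 - 4593)*((62 - (-13 - 26)*(-35 + (-1 - 1)**2)) - 89) = -695*((62 - (-39)*(-35 + (-2)**2)) - 89) = -695*((62 - (-39)*(-35 + 4)) - 89) = -695*((62 - (-39)*(-31)) - 89) = -695*((62 - 1*1209) - 89) = -695*((62 - 1209) - 89) = -695*(-1147 - 89) = -695*(-1236) = 859020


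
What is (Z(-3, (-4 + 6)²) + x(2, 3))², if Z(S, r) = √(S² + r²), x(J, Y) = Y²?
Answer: 196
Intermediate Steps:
(Z(-3, (-4 + 6)²) + x(2, 3))² = (√((-3)² + ((-4 + 6)²)²) + 3²)² = (√(9 + (2²)²) + 9)² = (√(9 + 4²) + 9)² = (√(9 + 16) + 9)² = (√25 + 9)² = (5 + 9)² = 14² = 196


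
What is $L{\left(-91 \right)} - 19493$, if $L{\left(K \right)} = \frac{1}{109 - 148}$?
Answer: $- \frac{760228}{39} \approx -19493.0$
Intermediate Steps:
$L{\left(K \right)} = - \frac{1}{39}$ ($L{\left(K \right)} = \frac{1}{-39} = - \frac{1}{39}$)
$L{\left(-91 \right)} - 19493 = - \frac{1}{39} - 19493 = - \frac{760228}{39}$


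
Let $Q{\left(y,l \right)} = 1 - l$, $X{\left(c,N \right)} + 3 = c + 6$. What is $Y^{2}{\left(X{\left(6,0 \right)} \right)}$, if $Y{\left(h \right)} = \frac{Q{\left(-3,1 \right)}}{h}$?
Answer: $0$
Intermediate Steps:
$X{\left(c,N \right)} = 3 + c$ ($X{\left(c,N \right)} = -3 + \left(c + 6\right) = -3 + \left(6 + c\right) = 3 + c$)
$Y{\left(h \right)} = 0$ ($Y{\left(h \right)} = \frac{1 - 1}{h} = \frac{0}{h} = 0$)
$Y^{2}{\left(X{\left(6,0 \right)} \right)} = 0^{2} = 0$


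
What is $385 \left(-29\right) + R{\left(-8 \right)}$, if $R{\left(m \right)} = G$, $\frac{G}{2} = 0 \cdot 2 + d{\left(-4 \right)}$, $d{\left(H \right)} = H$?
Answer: $-11173$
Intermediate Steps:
$G = -8$ ($G = 2 \left(0 \cdot 2 - 4\right) = 2 \left(0 - 4\right) = 2 \left(-4\right) = -8$)
$R{\left(m \right)} = -8$
$385 \left(-29\right) + R{\left(-8 \right)} = 385 \left(-29\right) - 8 = -11165 - 8 = -11173$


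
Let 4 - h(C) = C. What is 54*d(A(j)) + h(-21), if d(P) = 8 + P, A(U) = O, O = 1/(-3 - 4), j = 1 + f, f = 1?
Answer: 3145/7 ≈ 449.29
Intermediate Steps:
h(C) = 4 - C
j = 2 (j = 1 + 1 = 2)
O = -1/7 (O = 1/(-7) = -1/7 ≈ -0.14286)
A(U) = -1/7
54*d(A(j)) + h(-21) = 54*(8 - 1/7) + (4 - 1*(-21)) = 54*(55/7) + (4 + 21) = 2970/7 + 25 = 3145/7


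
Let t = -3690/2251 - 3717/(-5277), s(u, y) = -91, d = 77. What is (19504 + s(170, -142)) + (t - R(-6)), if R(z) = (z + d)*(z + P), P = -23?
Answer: 85014875527/3959509 ≈ 21471.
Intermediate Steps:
R(z) = (-23 + z)*(77 + z) (R(z) = (z + 77)*(z - 23) = (77 + z)*(-23 + z) = (-23 + z)*(77 + z))
t = -3701721/3959509 (t = -3690*1/2251 - 3717*(-1/5277) = -3690/2251 + 1239/1759 = -3701721/3959509 ≈ -0.93489)
(19504 + s(170, -142)) + (t - R(-6)) = (19504 - 91) + (-3701721/3959509 - (-1771 + (-6)**2 + 54*(-6))) = 19413 + (-3701721/3959509 - (-1771 + 36 - 324)) = 19413 + (-3701721/3959509 - 1*(-2059)) = 19413 + (-3701721/3959509 + 2059) = 19413 + 8148927310/3959509 = 85014875527/3959509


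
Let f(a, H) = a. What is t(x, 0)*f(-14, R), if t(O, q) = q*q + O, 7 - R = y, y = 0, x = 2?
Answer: -28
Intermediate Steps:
R = 7 (R = 7 - 1*0 = 7 + 0 = 7)
t(O, q) = O + q² (t(O, q) = q² + O = O + q²)
t(x, 0)*f(-14, R) = (2 + 0²)*(-14) = (2 + 0)*(-14) = 2*(-14) = -28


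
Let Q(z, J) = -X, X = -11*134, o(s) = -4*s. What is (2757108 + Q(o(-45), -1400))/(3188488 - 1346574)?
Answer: 1379291/920957 ≈ 1.4977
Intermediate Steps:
X = -1474
Q(z, J) = 1474 (Q(z, J) = -1*(-1474) = 1474)
(2757108 + Q(o(-45), -1400))/(3188488 - 1346574) = (2757108 + 1474)/(3188488 - 1346574) = 2758582/1841914 = 2758582*(1/1841914) = 1379291/920957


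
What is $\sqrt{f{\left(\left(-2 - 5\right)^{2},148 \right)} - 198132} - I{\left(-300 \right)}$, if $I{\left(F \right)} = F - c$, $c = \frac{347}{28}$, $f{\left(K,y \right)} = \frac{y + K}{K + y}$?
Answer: $\frac{8747}{28} + i \sqrt{198131} \approx 312.39 + 445.12 i$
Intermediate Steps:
$f{\left(K,y \right)} = 1$ ($f{\left(K,y \right)} = \frac{K + y}{K + y} = 1$)
$c = \frac{347}{28}$ ($c = 347 \cdot \frac{1}{28} = \frac{347}{28} \approx 12.393$)
$I{\left(F \right)} = - \frac{347}{28} + F$ ($I{\left(F \right)} = F - \frac{347}{28} = - \frac{347}{28} + F$)
$\sqrt{f{\left(\left(-2 - 5\right)^{2},148 \right)} - 198132} - I{\left(-300 \right)} = \sqrt{1 - 198132} - \left(- \frac{347}{28} - 300\right) = \sqrt{-198131} - - \frac{8747}{28} = i \sqrt{198131} + \frac{8747}{28} = \frac{8747}{28} + i \sqrt{198131}$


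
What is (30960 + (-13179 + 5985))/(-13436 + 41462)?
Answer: 3961/4671 ≈ 0.84800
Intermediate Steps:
(30960 + (-13179 + 5985))/(-13436 + 41462) = (30960 - 7194)/28026 = 23766*(1/28026) = 3961/4671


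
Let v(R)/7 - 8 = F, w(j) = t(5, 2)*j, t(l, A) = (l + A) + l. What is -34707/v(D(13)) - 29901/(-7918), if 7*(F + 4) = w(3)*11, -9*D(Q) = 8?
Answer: -131066001/1678616 ≈ -78.080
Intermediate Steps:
t(l, A) = A + 2*l (t(l, A) = (A + l) + l = A + 2*l)
D(Q) = -8/9 (D(Q) = -⅑*8 = -8/9)
w(j) = 12*j (w(j) = (2 + 2*5)*j = (2 + 10)*j = 12*j)
F = 368/7 (F = -4 + ((12*3)*11)/7 = -4 + (36*11)/7 = -4 + (⅐)*396 = -4 + 396/7 = 368/7 ≈ 52.571)
v(R) = 424 (v(R) = 56 + 7*(368/7) = 56 + 368 = 424)
-34707/v(D(13)) - 29901/(-7918) = -34707/424 - 29901/(-7918) = -34707*1/424 - 29901*(-1/7918) = -34707/424 + 29901/7918 = -131066001/1678616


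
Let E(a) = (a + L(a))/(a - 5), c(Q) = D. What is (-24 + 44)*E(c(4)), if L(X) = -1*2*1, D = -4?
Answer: 40/3 ≈ 13.333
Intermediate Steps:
c(Q) = -4
L(X) = -2 (L(X) = -2*1 = -2)
E(a) = (-2 + a)/(-5 + a) (E(a) = (a - 2)/(a - 5) = (-2 + a)/(-5 + a))
(-24 + 44)*E(c(4)) = (-24 + 44)*((-2 - 4)/(-5 - 4)) = 20*(-6/(-9)) = 20*(-1/9*(-6)) = 20*(2/3) = 40/3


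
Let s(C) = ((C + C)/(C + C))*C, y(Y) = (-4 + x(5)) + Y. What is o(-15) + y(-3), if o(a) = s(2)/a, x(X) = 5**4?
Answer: 9268/15 ≈ 617.87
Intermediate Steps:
x(X) = 625
y(Y) = 621 + Y (y(Y) = (-4 + 625) + Y = 621 + Y)
s(C) = C (s(C) = ((2*C)/((2*C)))*C = ((2*C)*(1/(2*C)))*C = 1*C = C)
o(a) = 2/a
o(-15) + y(-3) = 2/(-15) + (621 - 3) = 2*(-1/15) + 618 = -2/15 + 618 = 9268/15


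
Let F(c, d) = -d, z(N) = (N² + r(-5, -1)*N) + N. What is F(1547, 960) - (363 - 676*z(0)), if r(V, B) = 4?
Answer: -1323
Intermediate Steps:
z(N) = N² + 5*N (z(N) = (N² + 4*N) + N = N² + 5*N)
F(1547, 960) - (363 - 676*z(0)) = -1*960 - (363 - 0*(5 + 0)) = -960 - (363 - 0*5) = -960 - (363 - 676*0) = -960 - (363 + 0) = -960 - 1*363 = -960 - 363 = -1323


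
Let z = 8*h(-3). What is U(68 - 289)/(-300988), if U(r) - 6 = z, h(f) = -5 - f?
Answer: 5/150494 ≈ 3.3224e-5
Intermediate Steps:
z = -16 (z = 8*(-5 - 1*(-3)) = 8*(-5 + 3) = 8*(-2) = -16)
U(r) = -10 (U(r) = 6 - 16 = -10)
U(68 - 289)/(-300988) = -10/(-300988) = -10*(-1/300988) = 5/150494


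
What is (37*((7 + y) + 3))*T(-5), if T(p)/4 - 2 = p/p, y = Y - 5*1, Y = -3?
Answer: 888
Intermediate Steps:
y = -8 (y = -3 - 5*1 = -3 - 5 = -8)
T(p) = 12 (T(p) = 8 + 4*(p/p) = 8 + 4*1 = 8 + 4 = 12)
(37*((7 + y) + 3))*T(-5) = (37*((7 - 8) + 3))*12 = (37*(-1 + 3))*12 = (37*2)*12 = 74*12 = 888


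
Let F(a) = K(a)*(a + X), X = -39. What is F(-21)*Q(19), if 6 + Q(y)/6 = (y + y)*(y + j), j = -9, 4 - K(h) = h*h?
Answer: 58837680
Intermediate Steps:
K(h) = 4 - h**2 (K(h) = 4 - h*h = 4 - h**2)
F(a) = (-39 + a)*(4 - a**2) (F(a) = (4 - a**2)*(a - 39) = (4 - a**2)*(-39 + a) = (-39 + a)*(4 - a**2))
Q(y) = -36 + 12*y*(-9 + y) (Q(y) = -36 + 6*((y + y)*(y - 9)) = -36 + 6*((2*y)*(-9 + y)) = -36 + 6*(2*y*(-9 + y)) = -36 + 12*y*(-9 + y))
F(-21)*Q(19) = (-(-39 - 21)*(-4 + (-21)**2))*(-36 - 108*19 + 12*19**2) = (-1*(-60)*(-4 + 441))*(-36 - 2052 + 12*361) = (-1*(-60)*437)*(-36 - 2052 + 4332) = 26220*2244 = 58837680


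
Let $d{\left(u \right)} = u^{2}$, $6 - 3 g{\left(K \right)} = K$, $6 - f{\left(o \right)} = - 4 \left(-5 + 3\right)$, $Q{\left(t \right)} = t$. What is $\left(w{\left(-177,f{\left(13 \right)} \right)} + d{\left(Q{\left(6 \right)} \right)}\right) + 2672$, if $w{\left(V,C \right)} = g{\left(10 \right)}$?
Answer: $\frac{8120}{3} \approx 2706.7$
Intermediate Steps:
$f{\left(o \right)} = -2$ ($f{\left(o \right)} = 6 - - 4 \left(-5 + 3\right) = 6 - \left(-4\right) \left(-2\right) = 6 - 8 = -2$)
$g{\left(K \right)} = 2 - \frac{K}{3}$
$w{\left(V,C \right)} = - \frac{4}{3}$ ($w{\left(V,C \right)} = 2 - \frac{10}{3} = - \frac{4}{3}$)
$\left(w{\left(-177,f{\left(13 \right)} \right)} + d{\left(Q{\left(6 \right)} \right)}\right) + 2672 = \left(- \frac{4}{3} + 6^{2}\right) + 2672 = \left(- \frac{4}{3} + 36\right) + 2672 = \frac{104}{3} + 2672 = \frac{8120}{3}$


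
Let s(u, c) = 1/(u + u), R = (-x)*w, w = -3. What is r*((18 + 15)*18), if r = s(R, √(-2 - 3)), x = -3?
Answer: -33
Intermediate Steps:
R = -9 (R = -1*(-3)*(-3) = 3*(-3) = -9)
s(u, c) = 1/(2*u)
r = -1/18 (r = (½)/(-9) = (½)*(-⅑) = -1/18 ≈ -0.055556)
r*((18 + 15)*18) = -(18 + 15)*18/18 = -11*18/6 = -1/18*594 = -33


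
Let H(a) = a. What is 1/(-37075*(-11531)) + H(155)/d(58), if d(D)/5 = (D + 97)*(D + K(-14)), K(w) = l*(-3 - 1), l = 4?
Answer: 85502407/17955496650 ≈ 0.0047619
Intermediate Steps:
K(w) = -16 (K(w) = 4*(-3 - 1) = 4*(-4) = -16)
d(D) = 5*(-16 + D)*(97 + D) (d(D) = 5*((D + 97)*(D - 16)) = 5*((97 + D)*(-16 + D)) = 5*((-16 + D)*(97 + D)) = 5*(-16 + D)*(97 + D))
1/(-37075*(-11531)) + H(155)/d(58) = 1/(-37075*(-11531)) + 155/(-7760 + 5*58**2 + 405*58) = -1/37075*(-1/11531) + 155/(-7760 + 5*3364 + 23490) = 1/427511825 + 155/(-7760 + 16820 + 23490) = 1/427511825 + 155/32550 = 1/427511825 + 155*(1/32550) = 1/427511825 + 1/210 = 85502407/17955496650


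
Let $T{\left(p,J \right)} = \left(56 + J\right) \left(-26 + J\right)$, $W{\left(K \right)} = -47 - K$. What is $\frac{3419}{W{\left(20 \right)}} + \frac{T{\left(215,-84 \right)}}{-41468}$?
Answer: $- \frac{5070909}{99227} \approx -51.104$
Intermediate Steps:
$T{\left(p,J \right)} = \left(-26 + J\right) \left(56 + J\right)$
$\frac{3419}{W{\left(20 \right)}} + \frac{T{\left(215,-84 \right)}}{-41468} = \frac{3419}{-47 - 20} + \frac{-1456 + \left(-84\right)^{2} + 30 \left(-84\right)}{-41468} = \frac{3419}{-47 - 20} + \left(-1456 + 7056 - 2520\right) \left(- \frac{1}{41468}\right) = \frac{3419}{-67} + 3080 \left(- \frac{1}{41468}\right) = 3419 \left(- \frac{1}{67}\right) - \frac{110}{1481} = - \frac{3419}{67} - \frac{110}{1481} = - \frac{5070909}{99227}$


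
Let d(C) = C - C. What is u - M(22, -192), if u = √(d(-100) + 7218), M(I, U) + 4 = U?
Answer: 196 + 3*√802 ≈ 280.96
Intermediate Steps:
M(I, U) = -4 + U
d(C) = 0
u = 3*√802 (u = √(0 + 7218) = √7218 = 3*√802 ≈ 84.959)
u - M(22, -192) = 3*√802 - (-4 - 192) = 3*√802 - 1*(-196) = 3*√802 + 196 = 196 + 3*√802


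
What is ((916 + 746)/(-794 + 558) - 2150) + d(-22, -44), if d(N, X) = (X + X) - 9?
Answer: -265977/118 ≈ -2254.0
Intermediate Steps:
d(N, X) = -9 + 2*X (d(N, X) = 2*X - 9 = -9 + 2*X)
((916 + 746)/(-794 + 558) - 2150) + d(-22, -44) = ((916 + 746)/(-794 + 558) - 2150) + (-9 + 2*(-44)) = (1662/(-236) - 2150) + (-9 - 88) = (1662*(-1/236) - 2150) - 97 = (-831/118 - 2150) - 97 = -254531/118 - 97 = -265977/118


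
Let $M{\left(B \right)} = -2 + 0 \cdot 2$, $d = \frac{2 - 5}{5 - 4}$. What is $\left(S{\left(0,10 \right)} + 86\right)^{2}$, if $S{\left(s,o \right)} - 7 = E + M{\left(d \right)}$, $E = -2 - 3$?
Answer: $7396$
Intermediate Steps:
$E = -5$
$d = -3$ ($d = - \frac{3}{1} = \left(-3\right) 1 = -3$)
$M{\left(B \right)} = -2$ ($M{\left(B \right)} = -2 + 0 = -2$)
$S{\left(s,o \right)} = 0$ ($S{\left(s,o \right)} = 7 - 7 = 0$)
$\left(S{\left(0,10 \right)} + 86\right)^{2} = \left(0 + 86\right)^{2} = 86^{2} = 7396$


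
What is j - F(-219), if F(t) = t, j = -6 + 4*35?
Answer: 353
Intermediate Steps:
j = 134 (j = -6 + 140 = 134)
j - F(-219) = 134 - 1*(-219) = 134 + 219 = 353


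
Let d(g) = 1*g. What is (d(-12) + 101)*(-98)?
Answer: -8722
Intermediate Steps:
d(g) = g
(d(-12) + 101)*(-98) = (-12 + 101)*(-98) = 89*(-98) = -8722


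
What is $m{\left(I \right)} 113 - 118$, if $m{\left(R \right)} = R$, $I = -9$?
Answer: $-1135$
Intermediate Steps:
$m{\left(I \right)} 113 - 118 = \left(-9\right) 113 - 118 = -1017 - 118 = -1135$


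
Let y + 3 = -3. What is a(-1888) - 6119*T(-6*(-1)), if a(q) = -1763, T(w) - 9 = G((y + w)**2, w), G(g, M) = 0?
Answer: -56834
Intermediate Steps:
y = -6 (y = -3 - 3 = -6)
T(w) = 9 (T(w) = 9 + 0 = 9)
a(-1888) - 6119*T(-6*(-1)) = -1763 - 6119*9 = -1763 - 1*55071 = -1763 - 55071 = -56834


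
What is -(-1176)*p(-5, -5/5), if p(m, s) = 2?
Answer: 2352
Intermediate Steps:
-(-1176)*p(-5, -5/5) = -(-1176)*2 = -24*(-98) = 2352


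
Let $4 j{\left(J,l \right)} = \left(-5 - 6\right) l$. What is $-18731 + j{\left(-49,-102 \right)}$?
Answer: $- \frac{36901}{2} \approx -18451.0$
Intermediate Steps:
$j{\left(J,l \right)} = - \frac{11 l}{4}$ ($j{\left(J,l \right)} = \frac{\left(-5 - 6\right) l}{4} = \frac{\left(-11\right) l}{4} = - \frac{11 l}{4}$)
$-18731 + j{\left(-49,-102 \right)} = -18731 - - \frac{561}{2} = -18731 + \frac{561}{2} = - \frac{36901}{2}$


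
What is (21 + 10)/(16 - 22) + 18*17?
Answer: 1805/6 ≈ 300.83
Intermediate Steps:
(21 + 10)/(16 - 22) + 18*17 = 31/(-6) + 306 = 31*(-1/6) + 306 = -31/6 + 306 = 1805/6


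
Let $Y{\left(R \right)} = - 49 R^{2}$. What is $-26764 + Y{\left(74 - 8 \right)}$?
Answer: $-240208$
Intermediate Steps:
$-26764 + Y{\left(74 - 8 \right)} = -26764 - 49 \left(74 - 8\right)^{2} = -26764 - 49 \cdot 66^{2} = -26764 - 213444 = -240208$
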